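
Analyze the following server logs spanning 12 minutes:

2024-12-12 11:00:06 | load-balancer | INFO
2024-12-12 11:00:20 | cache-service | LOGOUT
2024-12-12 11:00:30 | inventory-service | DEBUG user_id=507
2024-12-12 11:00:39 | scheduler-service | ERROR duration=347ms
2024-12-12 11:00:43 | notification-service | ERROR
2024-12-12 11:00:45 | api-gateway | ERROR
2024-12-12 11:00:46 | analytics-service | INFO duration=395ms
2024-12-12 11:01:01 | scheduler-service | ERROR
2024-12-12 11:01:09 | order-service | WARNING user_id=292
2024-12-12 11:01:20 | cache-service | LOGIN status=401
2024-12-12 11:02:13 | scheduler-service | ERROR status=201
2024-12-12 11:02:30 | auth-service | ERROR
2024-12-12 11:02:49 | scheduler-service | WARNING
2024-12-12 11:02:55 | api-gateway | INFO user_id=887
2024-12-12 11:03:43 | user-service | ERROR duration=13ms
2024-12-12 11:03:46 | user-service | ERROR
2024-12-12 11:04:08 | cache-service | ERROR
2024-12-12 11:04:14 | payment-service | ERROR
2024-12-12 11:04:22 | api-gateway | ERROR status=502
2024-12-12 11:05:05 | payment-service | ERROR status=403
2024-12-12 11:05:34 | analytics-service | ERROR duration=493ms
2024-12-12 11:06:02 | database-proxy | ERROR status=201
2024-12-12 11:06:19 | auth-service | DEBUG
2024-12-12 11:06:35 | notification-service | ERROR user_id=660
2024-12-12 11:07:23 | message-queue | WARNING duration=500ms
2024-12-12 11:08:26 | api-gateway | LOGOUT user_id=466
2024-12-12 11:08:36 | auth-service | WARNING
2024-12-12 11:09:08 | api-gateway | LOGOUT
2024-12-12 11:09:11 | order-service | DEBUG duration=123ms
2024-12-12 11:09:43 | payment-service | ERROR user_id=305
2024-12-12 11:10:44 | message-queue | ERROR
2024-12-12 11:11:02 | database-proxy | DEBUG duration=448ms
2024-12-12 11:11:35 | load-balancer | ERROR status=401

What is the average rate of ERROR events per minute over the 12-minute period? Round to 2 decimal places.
1.5

To calculate the rate:

1. Count total ERROR events: 18
2. Total time period: 12 minutes
3. Rate = 18 / 12 = 1.5 events per minute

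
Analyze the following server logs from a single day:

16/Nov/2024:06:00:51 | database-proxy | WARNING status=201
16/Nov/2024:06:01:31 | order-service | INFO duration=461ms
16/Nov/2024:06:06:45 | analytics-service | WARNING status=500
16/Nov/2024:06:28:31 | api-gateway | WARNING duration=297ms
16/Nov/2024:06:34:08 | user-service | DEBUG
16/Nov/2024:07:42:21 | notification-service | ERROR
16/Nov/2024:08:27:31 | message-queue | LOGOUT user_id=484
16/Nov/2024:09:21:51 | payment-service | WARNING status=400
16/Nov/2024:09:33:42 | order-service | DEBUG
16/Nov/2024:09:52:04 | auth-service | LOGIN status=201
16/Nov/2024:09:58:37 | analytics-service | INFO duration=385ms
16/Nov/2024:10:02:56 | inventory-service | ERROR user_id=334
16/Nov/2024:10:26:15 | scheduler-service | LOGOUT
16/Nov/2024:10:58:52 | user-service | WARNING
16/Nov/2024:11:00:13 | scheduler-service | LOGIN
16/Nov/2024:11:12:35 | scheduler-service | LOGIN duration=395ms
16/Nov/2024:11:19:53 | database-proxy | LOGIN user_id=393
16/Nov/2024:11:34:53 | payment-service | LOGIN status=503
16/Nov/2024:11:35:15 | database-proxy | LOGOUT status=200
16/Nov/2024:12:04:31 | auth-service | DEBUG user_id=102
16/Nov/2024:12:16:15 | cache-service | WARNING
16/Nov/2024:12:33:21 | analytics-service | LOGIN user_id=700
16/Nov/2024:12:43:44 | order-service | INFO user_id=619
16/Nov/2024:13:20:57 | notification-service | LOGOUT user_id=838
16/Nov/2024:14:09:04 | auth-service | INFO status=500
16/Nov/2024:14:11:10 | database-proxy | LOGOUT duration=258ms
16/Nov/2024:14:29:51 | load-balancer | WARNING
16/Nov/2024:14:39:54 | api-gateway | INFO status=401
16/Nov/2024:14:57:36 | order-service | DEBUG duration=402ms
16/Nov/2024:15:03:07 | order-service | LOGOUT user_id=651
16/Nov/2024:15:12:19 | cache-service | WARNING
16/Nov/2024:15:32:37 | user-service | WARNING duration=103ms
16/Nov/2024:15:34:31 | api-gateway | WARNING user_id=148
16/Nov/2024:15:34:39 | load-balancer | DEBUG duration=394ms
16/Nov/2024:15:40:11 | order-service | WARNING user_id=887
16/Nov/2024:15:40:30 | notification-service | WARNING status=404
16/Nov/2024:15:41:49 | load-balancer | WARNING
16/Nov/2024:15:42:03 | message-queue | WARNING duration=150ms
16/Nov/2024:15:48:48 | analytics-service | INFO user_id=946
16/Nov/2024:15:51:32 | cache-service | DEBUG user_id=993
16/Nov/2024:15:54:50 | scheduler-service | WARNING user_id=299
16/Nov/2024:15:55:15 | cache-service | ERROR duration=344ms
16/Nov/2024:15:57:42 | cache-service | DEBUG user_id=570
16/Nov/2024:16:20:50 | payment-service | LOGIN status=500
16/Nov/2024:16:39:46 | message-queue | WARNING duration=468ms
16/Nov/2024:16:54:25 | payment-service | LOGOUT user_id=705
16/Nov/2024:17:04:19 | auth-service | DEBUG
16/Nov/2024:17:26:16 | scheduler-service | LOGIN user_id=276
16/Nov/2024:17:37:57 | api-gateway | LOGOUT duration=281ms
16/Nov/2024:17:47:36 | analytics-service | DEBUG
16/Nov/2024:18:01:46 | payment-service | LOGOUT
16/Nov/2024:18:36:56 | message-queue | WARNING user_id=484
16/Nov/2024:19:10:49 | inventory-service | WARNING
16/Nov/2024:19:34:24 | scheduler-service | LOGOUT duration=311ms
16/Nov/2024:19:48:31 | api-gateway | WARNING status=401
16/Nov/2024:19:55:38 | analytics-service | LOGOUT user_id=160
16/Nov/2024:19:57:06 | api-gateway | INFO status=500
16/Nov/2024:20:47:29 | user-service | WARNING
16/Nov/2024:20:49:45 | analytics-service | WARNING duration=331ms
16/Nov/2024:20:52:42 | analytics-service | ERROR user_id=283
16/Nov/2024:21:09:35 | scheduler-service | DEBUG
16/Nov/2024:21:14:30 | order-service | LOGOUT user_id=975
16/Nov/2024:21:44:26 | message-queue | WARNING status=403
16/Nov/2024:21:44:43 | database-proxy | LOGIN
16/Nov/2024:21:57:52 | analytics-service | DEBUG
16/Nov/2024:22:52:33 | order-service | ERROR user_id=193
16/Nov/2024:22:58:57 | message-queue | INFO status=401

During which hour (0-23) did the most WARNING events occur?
15

To find the peak hour:

1. Group all WARNING events by hour
2. Count events in each hour
3. Find hour with maximum count
4. Peak hour: 15 (with 8 events)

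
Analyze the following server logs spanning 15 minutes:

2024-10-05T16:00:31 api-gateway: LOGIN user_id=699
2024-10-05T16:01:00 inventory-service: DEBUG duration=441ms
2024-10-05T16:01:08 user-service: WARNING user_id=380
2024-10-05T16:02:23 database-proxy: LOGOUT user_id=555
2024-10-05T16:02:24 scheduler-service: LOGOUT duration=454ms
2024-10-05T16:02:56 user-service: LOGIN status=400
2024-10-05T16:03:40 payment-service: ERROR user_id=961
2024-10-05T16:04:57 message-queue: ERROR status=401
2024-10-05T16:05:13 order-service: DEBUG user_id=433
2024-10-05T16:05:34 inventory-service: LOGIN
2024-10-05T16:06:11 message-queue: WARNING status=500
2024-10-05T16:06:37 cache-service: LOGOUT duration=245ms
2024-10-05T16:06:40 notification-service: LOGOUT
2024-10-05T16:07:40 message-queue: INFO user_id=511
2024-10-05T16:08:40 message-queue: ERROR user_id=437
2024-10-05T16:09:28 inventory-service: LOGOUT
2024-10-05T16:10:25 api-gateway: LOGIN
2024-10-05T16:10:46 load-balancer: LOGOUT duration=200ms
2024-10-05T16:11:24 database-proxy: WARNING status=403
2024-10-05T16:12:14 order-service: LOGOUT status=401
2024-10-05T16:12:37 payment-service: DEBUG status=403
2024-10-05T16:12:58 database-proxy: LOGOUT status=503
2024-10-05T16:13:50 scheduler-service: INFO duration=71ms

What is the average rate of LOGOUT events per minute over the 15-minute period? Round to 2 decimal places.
0.53

To calculate the rate:

1. Count total LOGOUT events: 8
2. Total time period: 15 minutes
3. Rate = 8 / 15 = 0.53 events per minute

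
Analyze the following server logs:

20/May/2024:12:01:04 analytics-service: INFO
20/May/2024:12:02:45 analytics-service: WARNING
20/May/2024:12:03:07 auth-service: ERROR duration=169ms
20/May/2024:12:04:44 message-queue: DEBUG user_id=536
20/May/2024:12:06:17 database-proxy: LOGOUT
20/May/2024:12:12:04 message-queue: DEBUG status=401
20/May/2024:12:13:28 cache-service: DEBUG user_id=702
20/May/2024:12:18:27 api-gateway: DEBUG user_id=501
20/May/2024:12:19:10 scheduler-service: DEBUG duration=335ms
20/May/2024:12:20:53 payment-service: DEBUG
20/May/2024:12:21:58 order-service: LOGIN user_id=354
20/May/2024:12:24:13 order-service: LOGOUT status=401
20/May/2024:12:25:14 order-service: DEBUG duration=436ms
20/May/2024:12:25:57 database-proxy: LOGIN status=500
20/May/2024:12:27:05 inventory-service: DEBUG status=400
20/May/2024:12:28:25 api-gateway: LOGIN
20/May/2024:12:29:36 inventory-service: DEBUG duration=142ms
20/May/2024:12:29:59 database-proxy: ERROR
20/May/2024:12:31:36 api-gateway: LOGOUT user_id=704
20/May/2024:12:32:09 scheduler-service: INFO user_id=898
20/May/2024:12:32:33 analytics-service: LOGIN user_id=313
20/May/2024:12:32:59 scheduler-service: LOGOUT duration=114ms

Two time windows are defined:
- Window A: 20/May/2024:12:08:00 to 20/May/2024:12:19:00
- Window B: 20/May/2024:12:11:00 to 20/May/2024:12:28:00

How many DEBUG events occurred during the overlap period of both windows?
3

To find overlap events:

1. Window A: 20/May/2024:12:08:00 to 20/May/2024:12:19:00
2. Window B: 20/May/2024:12:11:00 to 20/May/2024:12:28:00
3. Overlap period: 20/May/2024:12:11:00 to 20/May/2024:12:19:00
4. Count DEBUG events in overlap: 3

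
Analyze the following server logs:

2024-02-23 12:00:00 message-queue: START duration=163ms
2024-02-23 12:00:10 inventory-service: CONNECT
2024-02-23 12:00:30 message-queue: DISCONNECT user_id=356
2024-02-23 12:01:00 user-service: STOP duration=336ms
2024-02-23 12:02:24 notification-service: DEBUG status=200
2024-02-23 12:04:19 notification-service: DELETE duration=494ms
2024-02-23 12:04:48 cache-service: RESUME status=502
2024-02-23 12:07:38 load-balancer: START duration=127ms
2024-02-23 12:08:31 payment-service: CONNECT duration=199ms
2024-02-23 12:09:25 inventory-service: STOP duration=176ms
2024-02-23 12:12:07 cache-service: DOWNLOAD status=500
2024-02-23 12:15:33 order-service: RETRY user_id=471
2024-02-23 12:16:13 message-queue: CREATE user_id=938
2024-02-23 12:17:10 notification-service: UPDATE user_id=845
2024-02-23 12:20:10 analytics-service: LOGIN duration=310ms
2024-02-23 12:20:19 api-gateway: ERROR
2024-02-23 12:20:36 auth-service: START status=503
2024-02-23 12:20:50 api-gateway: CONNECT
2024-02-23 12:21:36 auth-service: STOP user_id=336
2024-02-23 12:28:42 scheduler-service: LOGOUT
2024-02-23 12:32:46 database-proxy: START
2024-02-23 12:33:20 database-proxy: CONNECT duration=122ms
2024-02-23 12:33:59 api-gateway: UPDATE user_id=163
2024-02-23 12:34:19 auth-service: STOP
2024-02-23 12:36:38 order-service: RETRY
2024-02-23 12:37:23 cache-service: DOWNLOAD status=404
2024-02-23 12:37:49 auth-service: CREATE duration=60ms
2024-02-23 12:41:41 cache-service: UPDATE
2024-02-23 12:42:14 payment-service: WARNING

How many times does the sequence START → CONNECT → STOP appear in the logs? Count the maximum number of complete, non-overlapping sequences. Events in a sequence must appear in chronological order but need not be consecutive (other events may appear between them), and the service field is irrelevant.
4

To count sequences:

1. Look for pattern: START → CONNECT → STOP
2. Greedily scan the log in chronological order, matching each sequence element in turn (ignoring service)
3. Each time the full pattern completes, increment the count and restart matching from the next event
4. Complete non-overlapping sequences found: 4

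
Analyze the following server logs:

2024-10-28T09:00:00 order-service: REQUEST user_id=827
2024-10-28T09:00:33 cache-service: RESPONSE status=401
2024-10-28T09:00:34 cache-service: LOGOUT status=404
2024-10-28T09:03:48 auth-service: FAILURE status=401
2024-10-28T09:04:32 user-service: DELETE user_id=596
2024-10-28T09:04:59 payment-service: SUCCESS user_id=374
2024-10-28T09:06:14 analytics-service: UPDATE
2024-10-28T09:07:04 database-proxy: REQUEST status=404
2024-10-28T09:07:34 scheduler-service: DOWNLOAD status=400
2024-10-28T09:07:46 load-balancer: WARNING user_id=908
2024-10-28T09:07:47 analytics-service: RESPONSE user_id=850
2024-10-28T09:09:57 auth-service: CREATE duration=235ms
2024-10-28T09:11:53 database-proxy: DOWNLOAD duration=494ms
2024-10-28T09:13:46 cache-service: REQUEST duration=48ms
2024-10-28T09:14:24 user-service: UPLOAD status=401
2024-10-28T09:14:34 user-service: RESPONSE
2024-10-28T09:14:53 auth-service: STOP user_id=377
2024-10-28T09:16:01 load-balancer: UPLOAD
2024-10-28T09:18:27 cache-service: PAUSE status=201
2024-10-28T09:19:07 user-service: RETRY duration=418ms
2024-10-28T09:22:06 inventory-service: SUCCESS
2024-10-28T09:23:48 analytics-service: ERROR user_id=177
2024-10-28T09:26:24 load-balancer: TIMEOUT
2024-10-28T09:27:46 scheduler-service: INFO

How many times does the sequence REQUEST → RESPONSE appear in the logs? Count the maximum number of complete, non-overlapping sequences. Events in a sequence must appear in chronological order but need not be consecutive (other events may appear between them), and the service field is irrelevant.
3

To count sequences:

1. Look for pattern: REQUEST → RESPONSE
2. Greedily scan the log in chronological order, matching each sequence element in turn (ignoring service)
3. Each time the full pattern completes, increment the count and restart matching from the next event
4. Complete non-overlapping sequences found: 3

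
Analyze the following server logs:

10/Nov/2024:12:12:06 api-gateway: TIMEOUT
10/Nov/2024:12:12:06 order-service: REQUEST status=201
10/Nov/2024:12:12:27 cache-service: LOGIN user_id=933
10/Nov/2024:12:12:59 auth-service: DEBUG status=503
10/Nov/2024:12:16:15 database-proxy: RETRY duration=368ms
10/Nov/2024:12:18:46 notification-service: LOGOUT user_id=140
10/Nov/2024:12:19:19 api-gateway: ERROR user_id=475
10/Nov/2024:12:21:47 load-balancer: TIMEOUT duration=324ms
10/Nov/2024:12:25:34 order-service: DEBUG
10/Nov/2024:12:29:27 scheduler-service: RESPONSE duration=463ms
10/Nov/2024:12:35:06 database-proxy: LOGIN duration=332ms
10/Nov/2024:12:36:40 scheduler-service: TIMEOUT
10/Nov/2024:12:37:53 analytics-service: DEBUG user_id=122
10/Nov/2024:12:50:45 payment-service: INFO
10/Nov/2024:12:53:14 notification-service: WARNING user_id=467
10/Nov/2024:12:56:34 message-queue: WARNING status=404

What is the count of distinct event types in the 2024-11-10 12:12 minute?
4

To count unique event types:

1. Filter events in the minute starting at 2024-11-10 12:12
2. Extract event types from matching entries
3. Count unique types: 4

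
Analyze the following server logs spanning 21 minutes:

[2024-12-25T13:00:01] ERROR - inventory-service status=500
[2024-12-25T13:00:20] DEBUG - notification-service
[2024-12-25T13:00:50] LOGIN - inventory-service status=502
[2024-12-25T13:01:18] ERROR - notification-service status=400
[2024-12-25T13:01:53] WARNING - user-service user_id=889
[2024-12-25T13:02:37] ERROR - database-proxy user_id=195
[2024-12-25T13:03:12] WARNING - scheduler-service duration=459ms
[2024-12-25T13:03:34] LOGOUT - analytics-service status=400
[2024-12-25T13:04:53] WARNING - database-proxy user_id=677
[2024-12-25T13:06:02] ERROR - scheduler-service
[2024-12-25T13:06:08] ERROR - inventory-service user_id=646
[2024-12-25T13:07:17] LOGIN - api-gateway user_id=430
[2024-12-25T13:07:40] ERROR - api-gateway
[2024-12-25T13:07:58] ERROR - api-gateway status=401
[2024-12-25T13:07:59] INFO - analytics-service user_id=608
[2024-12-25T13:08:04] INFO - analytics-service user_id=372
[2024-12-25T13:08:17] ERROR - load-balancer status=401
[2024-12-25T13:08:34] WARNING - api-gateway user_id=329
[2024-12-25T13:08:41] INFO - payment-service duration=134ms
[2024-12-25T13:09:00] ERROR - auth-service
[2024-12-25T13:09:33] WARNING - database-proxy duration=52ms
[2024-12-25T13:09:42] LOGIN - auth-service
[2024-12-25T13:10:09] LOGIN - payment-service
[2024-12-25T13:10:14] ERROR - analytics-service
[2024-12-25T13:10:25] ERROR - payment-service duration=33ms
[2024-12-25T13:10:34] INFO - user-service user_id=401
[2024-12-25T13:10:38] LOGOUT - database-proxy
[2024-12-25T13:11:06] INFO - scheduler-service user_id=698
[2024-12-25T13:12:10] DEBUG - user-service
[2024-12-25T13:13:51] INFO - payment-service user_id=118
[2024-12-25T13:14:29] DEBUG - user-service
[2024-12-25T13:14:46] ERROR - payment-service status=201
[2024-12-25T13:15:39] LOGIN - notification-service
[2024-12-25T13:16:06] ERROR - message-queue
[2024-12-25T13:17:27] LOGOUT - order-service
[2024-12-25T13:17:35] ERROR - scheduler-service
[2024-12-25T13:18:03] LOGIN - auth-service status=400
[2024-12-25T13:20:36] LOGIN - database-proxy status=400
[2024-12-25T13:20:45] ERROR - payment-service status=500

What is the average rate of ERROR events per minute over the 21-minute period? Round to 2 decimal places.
0.71

To calculate the rate:

1. Count total ERROR events: 15
2. Total time period: 21 minutes
3. Rate = 15 / 21 = 0.71 events per minute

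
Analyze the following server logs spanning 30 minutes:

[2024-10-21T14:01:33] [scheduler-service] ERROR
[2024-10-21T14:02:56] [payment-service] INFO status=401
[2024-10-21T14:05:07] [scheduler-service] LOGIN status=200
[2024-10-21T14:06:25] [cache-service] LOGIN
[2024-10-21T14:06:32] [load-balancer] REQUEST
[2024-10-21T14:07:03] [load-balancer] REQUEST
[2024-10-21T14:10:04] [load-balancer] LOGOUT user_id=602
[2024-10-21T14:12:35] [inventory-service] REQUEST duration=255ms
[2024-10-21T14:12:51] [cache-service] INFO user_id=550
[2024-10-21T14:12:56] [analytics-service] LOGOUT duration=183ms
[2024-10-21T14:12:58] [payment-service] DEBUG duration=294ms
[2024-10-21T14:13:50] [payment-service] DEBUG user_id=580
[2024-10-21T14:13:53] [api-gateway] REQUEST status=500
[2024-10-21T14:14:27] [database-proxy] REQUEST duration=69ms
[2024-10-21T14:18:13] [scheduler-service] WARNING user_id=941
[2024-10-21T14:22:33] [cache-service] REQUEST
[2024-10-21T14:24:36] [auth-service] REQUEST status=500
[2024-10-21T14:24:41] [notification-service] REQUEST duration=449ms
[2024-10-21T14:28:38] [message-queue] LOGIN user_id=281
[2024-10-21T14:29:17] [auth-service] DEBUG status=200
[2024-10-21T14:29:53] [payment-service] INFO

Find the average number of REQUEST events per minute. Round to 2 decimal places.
0.27

To calculate the rate:

1. Count total REQUEST events: 8
2. Total time period: 30 minutes
3. Rate = 8 / 30 = 0.27 events per minute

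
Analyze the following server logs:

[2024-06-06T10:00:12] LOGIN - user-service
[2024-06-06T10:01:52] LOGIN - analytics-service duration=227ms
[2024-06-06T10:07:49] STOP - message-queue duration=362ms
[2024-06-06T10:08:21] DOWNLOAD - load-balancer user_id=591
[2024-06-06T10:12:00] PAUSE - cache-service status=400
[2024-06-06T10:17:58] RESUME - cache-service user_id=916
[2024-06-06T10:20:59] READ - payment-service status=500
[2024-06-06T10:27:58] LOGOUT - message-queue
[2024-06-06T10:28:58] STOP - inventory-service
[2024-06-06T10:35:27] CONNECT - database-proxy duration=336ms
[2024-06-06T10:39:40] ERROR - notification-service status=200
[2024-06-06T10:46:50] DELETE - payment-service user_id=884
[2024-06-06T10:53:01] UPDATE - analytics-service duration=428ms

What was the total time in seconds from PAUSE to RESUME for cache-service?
358

To calculate state duration:

1. Find PAUSE event for cache-service: 2024-06-06T10:12:00
2. Find RESUME event for cache-service: 2024-06-06T10:17:58
3. Calculate duration: 2024-06-06T10:17:58 - 2024-06-06T10:12:00 = 358 seconds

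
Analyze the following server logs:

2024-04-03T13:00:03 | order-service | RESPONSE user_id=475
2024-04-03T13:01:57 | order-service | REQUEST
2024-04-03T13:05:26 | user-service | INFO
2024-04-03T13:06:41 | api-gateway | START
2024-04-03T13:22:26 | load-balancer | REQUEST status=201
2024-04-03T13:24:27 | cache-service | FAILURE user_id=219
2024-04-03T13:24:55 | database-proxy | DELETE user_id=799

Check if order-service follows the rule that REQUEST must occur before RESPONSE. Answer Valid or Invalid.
Invalid

To validate ordering:

1. Required order: REQUEST → RESPONSE
2. Rule: REQUEST must occur before RESPONSE
3. Check actual order of events for order-service
4. Result: Invalid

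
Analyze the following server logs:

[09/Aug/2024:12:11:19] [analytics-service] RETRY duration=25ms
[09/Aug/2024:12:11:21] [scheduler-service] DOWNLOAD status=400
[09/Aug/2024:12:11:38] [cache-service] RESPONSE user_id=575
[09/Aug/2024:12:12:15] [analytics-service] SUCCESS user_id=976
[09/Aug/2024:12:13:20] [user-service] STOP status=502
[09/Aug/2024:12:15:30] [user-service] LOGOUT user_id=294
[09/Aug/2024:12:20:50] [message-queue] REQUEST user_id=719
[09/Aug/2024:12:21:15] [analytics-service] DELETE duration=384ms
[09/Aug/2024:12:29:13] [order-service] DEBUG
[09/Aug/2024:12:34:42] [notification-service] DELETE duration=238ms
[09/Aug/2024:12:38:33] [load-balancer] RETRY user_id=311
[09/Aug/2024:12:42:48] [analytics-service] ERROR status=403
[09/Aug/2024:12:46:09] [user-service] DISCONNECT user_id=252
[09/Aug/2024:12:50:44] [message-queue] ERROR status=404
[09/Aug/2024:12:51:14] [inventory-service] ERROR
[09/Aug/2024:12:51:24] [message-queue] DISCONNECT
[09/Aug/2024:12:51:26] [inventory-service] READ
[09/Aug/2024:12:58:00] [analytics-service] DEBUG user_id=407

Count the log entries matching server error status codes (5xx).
1

To find matching entries:

1. Pattern to match: server error status codes (5xx)
2. Scan each log entry for the pattern
3. Count matches: 1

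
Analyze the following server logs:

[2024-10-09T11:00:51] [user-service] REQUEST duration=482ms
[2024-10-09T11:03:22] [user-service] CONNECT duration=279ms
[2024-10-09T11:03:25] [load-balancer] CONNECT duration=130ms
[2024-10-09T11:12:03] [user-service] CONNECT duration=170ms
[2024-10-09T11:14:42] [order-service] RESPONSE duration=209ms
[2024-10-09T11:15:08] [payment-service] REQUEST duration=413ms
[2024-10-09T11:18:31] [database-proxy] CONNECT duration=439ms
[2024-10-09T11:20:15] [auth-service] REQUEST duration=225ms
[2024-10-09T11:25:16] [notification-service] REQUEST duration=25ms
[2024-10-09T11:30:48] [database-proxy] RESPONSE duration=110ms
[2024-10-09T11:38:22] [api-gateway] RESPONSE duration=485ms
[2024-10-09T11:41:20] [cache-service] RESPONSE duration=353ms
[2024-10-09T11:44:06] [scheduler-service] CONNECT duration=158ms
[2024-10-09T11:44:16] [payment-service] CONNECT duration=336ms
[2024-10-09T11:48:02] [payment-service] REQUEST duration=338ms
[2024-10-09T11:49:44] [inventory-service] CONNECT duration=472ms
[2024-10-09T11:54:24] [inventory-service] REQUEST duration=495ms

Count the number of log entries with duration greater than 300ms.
9

To count timeouts:

1. Threshold: 300ms
2. Extract duration from each log entry
3. Count entries where duration > 300
4. Timeout count: 9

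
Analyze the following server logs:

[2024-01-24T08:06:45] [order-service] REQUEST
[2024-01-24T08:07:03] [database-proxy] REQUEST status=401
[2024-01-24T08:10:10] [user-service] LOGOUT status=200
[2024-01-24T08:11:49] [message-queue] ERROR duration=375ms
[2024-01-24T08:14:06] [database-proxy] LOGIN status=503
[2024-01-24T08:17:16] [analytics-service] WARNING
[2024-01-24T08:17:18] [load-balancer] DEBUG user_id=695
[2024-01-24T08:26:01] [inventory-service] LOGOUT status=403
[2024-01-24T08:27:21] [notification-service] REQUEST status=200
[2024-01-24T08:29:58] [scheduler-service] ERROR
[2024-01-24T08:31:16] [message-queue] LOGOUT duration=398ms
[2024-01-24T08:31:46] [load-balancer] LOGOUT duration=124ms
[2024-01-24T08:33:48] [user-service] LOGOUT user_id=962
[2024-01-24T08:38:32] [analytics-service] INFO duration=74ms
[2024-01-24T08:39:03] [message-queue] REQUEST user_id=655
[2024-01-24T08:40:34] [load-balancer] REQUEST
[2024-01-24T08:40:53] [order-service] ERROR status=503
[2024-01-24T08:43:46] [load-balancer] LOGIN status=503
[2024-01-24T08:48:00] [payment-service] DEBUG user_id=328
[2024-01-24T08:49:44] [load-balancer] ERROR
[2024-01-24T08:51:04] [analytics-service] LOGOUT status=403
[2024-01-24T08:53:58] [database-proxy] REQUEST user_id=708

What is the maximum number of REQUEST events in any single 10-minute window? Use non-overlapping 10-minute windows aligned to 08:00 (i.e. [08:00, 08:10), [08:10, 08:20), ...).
2

To find the burst window:

1. Divide the log period into non-overlapping 10-minute windows starting at 08:00
2. Count REQUEST events in each window
3. Find the window with maximum count
4. Maximum events in a window: 2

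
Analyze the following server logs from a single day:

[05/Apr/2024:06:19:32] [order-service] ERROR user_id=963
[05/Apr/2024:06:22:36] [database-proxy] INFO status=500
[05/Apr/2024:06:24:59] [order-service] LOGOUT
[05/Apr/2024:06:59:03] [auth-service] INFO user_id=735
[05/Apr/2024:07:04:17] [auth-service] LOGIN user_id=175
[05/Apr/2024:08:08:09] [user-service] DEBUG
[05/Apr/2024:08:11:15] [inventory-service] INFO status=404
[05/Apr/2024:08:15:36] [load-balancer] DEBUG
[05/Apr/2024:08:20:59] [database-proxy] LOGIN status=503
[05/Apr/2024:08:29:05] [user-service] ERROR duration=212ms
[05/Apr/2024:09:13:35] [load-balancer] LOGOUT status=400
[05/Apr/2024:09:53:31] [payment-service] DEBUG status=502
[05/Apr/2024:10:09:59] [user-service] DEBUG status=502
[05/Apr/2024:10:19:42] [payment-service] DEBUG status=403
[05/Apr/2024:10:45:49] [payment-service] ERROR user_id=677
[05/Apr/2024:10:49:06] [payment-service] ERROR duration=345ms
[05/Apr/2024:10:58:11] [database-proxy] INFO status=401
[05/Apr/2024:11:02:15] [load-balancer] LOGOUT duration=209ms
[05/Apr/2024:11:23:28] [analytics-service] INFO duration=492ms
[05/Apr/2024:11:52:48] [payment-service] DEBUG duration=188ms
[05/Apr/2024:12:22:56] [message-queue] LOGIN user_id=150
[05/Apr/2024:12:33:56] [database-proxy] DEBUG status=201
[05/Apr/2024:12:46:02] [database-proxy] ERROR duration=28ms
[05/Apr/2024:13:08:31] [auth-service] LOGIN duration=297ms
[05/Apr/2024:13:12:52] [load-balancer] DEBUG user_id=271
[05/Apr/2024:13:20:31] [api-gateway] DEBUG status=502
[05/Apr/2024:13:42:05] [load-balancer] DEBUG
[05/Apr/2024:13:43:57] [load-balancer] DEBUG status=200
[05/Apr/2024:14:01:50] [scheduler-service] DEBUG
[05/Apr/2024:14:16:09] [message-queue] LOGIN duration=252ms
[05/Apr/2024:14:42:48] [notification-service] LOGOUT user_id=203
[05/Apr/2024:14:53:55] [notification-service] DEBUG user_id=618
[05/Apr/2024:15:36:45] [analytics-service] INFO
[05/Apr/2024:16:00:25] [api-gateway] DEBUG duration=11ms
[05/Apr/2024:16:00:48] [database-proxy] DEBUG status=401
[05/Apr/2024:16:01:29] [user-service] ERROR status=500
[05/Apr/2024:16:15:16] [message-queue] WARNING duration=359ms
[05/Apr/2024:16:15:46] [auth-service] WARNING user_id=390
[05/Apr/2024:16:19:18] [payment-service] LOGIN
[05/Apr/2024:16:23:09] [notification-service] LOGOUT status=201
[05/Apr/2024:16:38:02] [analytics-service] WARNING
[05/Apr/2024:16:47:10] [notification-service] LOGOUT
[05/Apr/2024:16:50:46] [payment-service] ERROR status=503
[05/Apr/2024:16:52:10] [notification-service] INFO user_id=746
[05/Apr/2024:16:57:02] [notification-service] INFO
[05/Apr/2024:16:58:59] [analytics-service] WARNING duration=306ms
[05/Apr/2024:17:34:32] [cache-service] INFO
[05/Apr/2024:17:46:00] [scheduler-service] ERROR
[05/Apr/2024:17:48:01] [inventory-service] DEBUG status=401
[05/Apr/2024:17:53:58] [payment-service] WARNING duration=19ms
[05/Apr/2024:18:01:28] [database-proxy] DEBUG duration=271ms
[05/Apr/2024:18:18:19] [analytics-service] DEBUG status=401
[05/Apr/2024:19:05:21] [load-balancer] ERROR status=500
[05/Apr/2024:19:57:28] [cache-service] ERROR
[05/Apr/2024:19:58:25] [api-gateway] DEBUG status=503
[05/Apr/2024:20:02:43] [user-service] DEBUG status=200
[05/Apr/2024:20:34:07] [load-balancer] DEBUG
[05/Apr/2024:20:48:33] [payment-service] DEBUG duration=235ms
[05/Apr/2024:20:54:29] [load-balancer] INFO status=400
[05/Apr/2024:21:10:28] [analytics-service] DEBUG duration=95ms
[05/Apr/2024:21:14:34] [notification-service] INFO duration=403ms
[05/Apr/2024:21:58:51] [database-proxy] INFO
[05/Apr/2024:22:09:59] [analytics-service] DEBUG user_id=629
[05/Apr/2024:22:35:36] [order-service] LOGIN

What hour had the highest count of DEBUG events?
13

To find the peak hour:

1. Group all DEBUG events by hour
2. Count events in each hour
3. Find hour with maximum count
4. Peak hour: 13 (with 4 events)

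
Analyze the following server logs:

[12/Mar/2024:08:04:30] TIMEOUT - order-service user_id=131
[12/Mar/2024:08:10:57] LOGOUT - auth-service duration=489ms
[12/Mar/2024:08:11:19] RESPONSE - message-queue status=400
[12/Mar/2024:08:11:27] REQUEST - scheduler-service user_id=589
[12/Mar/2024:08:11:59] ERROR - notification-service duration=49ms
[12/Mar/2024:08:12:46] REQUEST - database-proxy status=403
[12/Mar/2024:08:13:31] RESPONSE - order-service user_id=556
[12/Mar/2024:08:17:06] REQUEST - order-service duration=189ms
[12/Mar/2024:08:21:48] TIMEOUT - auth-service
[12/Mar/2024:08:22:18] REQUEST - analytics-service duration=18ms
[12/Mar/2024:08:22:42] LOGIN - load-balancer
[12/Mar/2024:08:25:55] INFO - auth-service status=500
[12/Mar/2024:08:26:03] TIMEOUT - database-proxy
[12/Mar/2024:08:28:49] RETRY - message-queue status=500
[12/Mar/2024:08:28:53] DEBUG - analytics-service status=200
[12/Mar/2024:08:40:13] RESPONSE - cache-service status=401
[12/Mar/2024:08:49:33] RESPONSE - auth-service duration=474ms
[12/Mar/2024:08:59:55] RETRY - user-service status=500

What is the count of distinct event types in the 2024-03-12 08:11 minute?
3

To count unique event types:

1. Filter events in the minute starting at 2024-03-12 08:11
2. Extract event types from matching entries
3. Count unique types: 3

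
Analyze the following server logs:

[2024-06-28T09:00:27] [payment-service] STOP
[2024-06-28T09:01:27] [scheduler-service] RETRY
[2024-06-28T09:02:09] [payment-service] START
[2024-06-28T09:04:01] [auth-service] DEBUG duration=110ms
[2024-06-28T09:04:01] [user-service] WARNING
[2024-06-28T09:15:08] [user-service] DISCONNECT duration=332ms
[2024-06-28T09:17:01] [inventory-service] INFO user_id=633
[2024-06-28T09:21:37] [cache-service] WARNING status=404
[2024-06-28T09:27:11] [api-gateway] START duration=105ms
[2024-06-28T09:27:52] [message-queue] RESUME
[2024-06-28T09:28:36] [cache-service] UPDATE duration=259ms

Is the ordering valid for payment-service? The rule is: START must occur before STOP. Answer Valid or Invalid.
Invalid

To validate ordering:

1. Required order: START → STOP
2. Rule: START must occur before STOP
3. Check actual order of events for payment-service
4. Result: Invalid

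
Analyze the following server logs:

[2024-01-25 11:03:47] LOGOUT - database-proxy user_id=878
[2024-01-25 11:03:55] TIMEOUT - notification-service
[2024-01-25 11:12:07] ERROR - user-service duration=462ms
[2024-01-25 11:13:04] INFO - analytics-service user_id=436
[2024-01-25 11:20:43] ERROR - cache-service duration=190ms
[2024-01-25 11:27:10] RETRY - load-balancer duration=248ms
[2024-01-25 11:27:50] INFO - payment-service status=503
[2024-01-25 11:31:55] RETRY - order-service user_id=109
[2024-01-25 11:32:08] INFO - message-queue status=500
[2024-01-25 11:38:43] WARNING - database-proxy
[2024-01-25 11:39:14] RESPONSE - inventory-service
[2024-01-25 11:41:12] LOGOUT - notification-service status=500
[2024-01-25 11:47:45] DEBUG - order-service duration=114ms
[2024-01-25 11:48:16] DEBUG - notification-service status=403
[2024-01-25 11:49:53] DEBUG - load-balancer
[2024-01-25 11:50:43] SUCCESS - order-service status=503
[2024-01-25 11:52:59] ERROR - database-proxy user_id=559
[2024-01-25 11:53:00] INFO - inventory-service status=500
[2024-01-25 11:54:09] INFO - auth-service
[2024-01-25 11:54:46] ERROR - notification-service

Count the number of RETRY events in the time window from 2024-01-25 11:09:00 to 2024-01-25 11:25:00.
0

To count events in the time window:

1. Window boundaries: 2024-01-25 11:09:00 to 2024-01-25 11:25:00
2. Filter for RETRY events within this window
3. Count matching events: 0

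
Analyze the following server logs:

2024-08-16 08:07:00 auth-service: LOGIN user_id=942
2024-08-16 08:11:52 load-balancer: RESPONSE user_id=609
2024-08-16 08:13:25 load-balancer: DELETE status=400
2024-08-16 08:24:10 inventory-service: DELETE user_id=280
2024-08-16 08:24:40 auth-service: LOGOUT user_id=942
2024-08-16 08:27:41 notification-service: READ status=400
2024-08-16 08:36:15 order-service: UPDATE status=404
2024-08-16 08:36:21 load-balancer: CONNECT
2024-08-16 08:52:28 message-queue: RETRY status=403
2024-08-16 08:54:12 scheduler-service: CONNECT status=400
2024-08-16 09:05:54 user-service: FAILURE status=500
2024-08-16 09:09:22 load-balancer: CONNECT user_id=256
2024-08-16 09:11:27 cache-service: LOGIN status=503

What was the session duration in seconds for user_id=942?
1060

To calculate session duration:

1. Find LOGIN event for user_id=942: 2024-08-16 08:07:00
2. Find LOGOUT event for user_id=942: 2024-08-16 08:24:40
3. Session duration: 2024-08-16 08:24:40 - 2024-08-16 08:07:00 = 1060 seconds (17 minutes)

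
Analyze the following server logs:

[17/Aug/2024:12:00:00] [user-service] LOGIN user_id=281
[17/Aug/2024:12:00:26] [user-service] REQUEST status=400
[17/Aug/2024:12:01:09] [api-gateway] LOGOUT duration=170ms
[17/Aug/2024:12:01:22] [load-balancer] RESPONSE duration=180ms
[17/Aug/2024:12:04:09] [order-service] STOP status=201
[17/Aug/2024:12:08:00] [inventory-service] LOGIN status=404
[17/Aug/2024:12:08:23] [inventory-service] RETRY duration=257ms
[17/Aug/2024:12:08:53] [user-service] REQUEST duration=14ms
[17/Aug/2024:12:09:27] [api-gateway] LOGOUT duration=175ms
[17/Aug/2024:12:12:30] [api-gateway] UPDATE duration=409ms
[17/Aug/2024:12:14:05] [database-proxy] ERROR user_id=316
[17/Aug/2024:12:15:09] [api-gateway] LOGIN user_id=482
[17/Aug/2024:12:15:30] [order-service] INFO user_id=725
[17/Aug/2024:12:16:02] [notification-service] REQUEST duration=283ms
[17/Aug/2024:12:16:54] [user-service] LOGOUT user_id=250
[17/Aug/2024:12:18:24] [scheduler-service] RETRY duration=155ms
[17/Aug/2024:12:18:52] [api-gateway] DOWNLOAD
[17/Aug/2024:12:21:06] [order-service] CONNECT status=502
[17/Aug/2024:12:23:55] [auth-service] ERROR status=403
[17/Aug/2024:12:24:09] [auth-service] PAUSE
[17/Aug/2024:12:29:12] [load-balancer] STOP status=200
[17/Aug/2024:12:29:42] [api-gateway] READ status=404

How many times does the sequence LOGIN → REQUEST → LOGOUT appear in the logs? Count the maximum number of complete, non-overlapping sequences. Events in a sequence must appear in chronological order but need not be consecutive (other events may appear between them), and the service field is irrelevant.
3

To count sequences:

1. Look for pattern: LOGIN → REQUEST → LOGOUT
2. Greedily scan the log in chronological order, matching each sequence element in turn (ignoring service)
3. Each time the full pattern completes, increment the count and restart matching from the next event
4. Complete non-overlapping sequences found: 3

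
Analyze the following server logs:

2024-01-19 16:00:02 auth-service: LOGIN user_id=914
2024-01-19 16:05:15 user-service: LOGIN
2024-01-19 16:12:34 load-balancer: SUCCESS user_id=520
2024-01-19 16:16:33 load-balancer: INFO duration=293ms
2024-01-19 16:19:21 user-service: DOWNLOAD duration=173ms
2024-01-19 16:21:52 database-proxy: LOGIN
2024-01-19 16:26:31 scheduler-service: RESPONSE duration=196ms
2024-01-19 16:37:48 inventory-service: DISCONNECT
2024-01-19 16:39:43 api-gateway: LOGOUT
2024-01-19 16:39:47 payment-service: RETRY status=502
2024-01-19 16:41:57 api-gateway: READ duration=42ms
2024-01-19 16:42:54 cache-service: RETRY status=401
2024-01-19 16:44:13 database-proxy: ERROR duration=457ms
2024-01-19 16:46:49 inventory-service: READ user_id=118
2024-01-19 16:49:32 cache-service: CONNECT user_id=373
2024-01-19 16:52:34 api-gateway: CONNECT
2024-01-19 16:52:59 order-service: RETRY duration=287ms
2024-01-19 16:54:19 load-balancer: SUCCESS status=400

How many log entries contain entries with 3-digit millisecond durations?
5

To find matching entries:

1. Pattern to match: entries with 3-digit millisecond durations
2. Scan each log entry for the pattern
3. Count matches: 5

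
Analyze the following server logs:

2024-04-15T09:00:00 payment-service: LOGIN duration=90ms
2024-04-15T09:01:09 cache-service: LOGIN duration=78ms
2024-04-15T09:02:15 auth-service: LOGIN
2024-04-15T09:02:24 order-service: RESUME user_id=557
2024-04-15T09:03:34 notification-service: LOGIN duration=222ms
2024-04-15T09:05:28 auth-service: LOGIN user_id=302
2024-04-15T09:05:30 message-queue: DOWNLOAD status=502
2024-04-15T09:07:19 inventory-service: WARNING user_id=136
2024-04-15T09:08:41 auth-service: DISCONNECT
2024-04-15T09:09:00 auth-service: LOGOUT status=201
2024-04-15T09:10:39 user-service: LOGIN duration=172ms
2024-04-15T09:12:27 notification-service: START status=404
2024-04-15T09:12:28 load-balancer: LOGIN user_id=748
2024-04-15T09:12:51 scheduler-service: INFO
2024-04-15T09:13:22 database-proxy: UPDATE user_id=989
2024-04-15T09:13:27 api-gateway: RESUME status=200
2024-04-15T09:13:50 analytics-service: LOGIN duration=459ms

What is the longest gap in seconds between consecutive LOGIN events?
311

To find the longest gap:

1. Extract all LOGIN events in chronological order
2. Calculate time differences between consecutive events
3. Find the maximum difference
4. Longest gap: 311 seconds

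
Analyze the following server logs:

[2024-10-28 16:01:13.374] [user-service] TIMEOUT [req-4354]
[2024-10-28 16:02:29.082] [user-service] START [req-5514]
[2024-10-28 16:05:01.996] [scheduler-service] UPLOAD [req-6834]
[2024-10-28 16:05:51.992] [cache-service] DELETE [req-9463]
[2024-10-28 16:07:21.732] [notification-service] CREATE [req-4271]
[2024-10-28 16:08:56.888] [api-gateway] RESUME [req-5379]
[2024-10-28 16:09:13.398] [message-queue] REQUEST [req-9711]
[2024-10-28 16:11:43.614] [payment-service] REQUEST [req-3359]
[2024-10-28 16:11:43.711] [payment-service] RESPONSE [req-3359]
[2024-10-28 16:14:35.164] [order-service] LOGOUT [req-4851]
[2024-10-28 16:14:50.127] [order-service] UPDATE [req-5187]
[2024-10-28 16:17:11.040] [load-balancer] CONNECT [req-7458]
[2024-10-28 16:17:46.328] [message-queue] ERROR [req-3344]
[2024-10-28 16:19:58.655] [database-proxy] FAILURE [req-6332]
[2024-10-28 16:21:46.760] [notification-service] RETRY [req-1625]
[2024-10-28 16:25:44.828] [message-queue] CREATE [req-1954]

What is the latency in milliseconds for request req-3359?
97

To calculate latency:

1. Find REQUEST with id req-3359: 2024-10-28 16:11:43.614
2. Find RESPONSE with id req-3359: 2024-10-28 16:11:43.711
3. Latency: 2024-10-28 16:11:43.711 - 2024-10-28 16:11:43.614 = 97ms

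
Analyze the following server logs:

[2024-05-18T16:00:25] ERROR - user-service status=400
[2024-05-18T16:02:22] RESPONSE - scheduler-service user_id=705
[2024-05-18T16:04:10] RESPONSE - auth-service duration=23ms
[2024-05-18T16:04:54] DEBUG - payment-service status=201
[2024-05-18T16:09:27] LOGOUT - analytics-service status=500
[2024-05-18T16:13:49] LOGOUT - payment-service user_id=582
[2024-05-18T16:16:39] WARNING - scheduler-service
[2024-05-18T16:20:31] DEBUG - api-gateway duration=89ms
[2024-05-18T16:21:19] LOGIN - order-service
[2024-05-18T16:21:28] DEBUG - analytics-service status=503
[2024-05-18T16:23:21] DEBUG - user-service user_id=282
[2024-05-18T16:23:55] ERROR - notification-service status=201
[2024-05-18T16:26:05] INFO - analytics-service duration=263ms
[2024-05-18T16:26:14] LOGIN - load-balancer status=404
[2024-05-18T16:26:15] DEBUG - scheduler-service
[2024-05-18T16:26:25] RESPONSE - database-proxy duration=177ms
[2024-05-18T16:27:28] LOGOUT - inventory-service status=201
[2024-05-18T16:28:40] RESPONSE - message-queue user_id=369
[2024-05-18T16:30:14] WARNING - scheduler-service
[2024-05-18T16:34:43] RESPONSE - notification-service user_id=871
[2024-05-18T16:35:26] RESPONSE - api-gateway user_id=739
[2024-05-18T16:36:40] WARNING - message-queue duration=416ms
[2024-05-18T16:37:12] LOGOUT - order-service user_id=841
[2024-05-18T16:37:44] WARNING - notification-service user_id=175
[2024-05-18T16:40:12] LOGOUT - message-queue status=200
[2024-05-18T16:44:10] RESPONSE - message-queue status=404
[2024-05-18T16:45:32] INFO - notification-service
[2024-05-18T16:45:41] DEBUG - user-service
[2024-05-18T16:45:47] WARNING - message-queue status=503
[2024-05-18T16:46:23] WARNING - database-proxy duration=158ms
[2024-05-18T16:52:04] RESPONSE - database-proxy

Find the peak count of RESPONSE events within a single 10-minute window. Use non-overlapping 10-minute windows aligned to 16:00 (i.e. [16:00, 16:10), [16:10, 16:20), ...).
2

To find the burst window:

1. Divide the log period into non-overlapping 10-minute windows starting at 16:00
2. Count RESPONSE events in each window
3. Find the window with maximum count
4. Maximum events in a window: 2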